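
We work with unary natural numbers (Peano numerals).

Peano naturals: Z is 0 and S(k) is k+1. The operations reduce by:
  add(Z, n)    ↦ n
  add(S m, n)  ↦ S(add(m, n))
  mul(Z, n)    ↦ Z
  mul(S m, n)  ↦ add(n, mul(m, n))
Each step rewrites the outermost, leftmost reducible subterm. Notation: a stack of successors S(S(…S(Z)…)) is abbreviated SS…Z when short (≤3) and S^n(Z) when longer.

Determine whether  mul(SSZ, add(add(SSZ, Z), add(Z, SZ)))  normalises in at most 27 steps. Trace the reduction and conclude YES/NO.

  start: mul(SSZ, add(add(SSZ, Z), add(Z, SZ)))
  [1] add(add(add(SSZ, Z), add(Z, SZ)), mul(SZ, add(add(SSZ, Z), add(Z, SZ))))
  [2] add(add(S(add(SZ, Z)), add(Z, SZ)), mul(SZ, add(add(SSZ, Z), add(Z, SZ))))
  [3] add(S(add(add(SZ, Z), add(Z, SZ))), mul(SZ, add(add(SSZ, Z), add(Z, SZ))))
  [4] S(add(add(add(SZ, Z), add(Z, SZ)), mul(SZ, add(add(SSZ, Z), add(Z, SZ)))))
  [5] S(add(add(S(add(Z, Z)), add(Z, SZ)), mul(SZ, add(add(SSZ, Z), add(Z, SZ)))))
  [6] S(add(S(add(add(Z, Z), add(Z, SZ))), mul(SZ, add(add(SSZ, Z), add(Z, SZ)))))
  [7] S(S(add(add(add(Z, Z), add(Z, SZ)), mul(SZ, add(add(SSZ, Z), add(Z, SZ))))))
  [8] S(S(add(add(Z, add(Z, SZ)), mul(SZ, add(add(SSZ, Z), add(Z, SZ))))))
  [9] S(S(add(add(Z, SZ), mul(SZ, add(add(SSZ, Z), add(Z, SZ))))))
  [10] S(S(add(SZ, mul(SZ, add(add(SSZ, Z), add(Z, SZ))))))
  [11] S(S(S(add(Z, mul(SZ, add(add(SSZ, Z), add(Z, SZ)))))))
  [12] S(S(S(mul(SZ, add(add(SSZ, Z), add(Z, SZ))))))
  [13] S(S(S(add(add(add(SSZ, Z), add(Z, SZ)), mul(Z, add(add(SSZ, Z), add(Z, SZ)))))))
  [14] S(S(S(add(add(S(add(SZ, Z)), add(Z, SZ)), mul(Z, add(add(SSZ, Z), add(Z, SZ)))))))
  [15] S(S(S(add(S(add(add(SZ, Z), add(Z, SZ))), mul(Z, add(add(SSZ, Z), add(Z, SZ)))))))
  [16] S(S(S(S(add(add(add(SZ, Z), add(Z, SZ)), mul(Z, add(add(SSZ, Z), add(Z, SZ))))))))
  [17] S(S(S(S(add(add(S(add(Z, Z)), add(Z, SZ)), mul(Z, add(add(SSZ, Z), add(Z, SZ))))))))
  [18] S(S(S(S(add(S(add(add(Z, Z), add(Z, SZ))), mul(Z, add(add(SSZ, Z), add(Z, SZ))))))))
  [19] S(S(S(S(S(add(add(add(Z, Z), add(Z, SZ)), mul(Z, add(add(SSZ, Z), add(Z, SZ)))))))))
  [20] S(S(S(S(S(add(add(Z, add(Z, SZ)), mul(Z, add(add(SSZ, Z), add(Z, SZ)))))))))
  [21] S(S(S(S(S(add(add(Z, SZ), mul(Z, add(add(SSZ, Z), add(Z, SZ)))))))))
  [22] S(S(S(S(S(add(SZ, mul(Z, add(add(SSZ, Z), add(Z, SZ)))))))))
  [23] S(S(S(S(S(S(add(Z, mul(Z, add(add(SSZ, Z), add(Z, SZ))))))))))
  [24] S(S(S(S(S(S(mul(Z, add(add(SSZ, Z), add(Z, SZ)))))))))
  [25] S^6(Z)

Answer: YES — reaches normal form S^6(Z) in 25 ≤ 27 steps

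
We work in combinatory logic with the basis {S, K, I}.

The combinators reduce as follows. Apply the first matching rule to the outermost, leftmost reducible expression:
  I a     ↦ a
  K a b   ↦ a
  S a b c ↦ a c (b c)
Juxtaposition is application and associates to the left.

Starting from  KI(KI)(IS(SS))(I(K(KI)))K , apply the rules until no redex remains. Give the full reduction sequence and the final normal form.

Answer: normal form = S(KI)(K(KI))  (in 9 steps)

Working:
  start: KI(KI)(IS(SS))(I(K(KI)))K
  step 1: I(IS(SS))(I(K(KI)))K
  step 2: IS(SS)(I(K(KI)))K
  step 3: S(SS)(I(K(KI)))K
  step 4: SSK(I(K(KI))K)
  step 5: S(I(K(KI))K)(K(I(K(KI))K))
  step 6: S(K(KI)K)(K(I(K(KI))K))
  step 7: S(KI)(K(I(K(KI))K))
  step 8: S(KI)(K(K(KI)K))
  step 9: S(KI)(K(KI))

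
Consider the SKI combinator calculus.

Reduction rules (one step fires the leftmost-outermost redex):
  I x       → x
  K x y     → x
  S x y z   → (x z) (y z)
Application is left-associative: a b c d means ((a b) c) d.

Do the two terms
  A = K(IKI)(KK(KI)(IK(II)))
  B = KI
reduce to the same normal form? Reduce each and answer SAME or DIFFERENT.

Term A:
  start: K(IKI)(KK(KI)(IK(II)))
  [1] IKI
  [2] KI

Term B:
  start: KI

Answer: SAME — A ⇓ KI, B ⇓ KI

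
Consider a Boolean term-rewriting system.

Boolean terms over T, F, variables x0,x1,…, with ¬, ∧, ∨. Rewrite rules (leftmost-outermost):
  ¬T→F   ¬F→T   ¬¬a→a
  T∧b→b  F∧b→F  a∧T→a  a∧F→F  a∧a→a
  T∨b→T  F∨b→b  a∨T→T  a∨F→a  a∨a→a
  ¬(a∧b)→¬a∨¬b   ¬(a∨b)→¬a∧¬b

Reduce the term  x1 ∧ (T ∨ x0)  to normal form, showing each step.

  start: x1 ∧ (T ∨ x0)
  →1  x1 ∧ T
  →2  x1

Answer: normal form = x1  (in 2 steps)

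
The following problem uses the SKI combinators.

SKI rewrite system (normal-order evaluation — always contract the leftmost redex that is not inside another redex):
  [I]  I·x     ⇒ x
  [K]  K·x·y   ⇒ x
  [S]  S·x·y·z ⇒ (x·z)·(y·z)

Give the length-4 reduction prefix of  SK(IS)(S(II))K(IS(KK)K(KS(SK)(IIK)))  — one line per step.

Answer: after 4 steps: I(IS(KK)K(KS(SK)(IIK)))(K(IS(KK)K(KS(SK)(IIK))))

Reduction:
  start: SK(IS)(S(II))K(IS(KK)K(KS(SK)(IIK)))
  step 1: K(S(II))(IS(S(II)))K(IS(KK)K(KS(SK)(IIK)))
  step 2: S(II)K(IS(KK)K(KS(SK)(IIK)))
  step 3: II(IS(KK)K(KS(SK)(IIK)))(K(IS(KK)K(KS(SK)(IIK))))
  step 4: I(IS(KK)K(KS(SK)(IIK)))(K(IS(KK)K(KS(SK)(IIK))))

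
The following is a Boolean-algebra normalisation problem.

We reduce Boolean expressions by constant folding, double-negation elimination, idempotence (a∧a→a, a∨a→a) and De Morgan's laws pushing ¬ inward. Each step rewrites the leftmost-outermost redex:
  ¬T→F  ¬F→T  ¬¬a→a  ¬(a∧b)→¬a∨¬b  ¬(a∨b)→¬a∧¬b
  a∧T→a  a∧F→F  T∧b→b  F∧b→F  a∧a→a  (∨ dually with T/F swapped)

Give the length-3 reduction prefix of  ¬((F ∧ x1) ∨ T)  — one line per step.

  start: ¬((F ∧ x1) ∨ T)
  [1] ¬(F ∧ x1) ∧ ¬T
  [2] (¬F ∨ ¬x1) ∧ ¬T
  [3] (T ∨ ¬x1) ∧ ¬T

Answer: after 3 steps: (T ∨ ¬x1) ∧ ¬T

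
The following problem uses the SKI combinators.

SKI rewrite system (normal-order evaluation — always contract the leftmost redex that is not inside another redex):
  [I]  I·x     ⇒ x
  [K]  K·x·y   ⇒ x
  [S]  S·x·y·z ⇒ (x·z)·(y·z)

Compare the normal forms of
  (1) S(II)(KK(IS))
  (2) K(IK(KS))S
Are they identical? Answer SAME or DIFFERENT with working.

Answer: DIFFERENT — A ⇓ SIK, B ⇓ K(KS)

Working:
Term A:
  start: S(II)(KK(IS))
  →1  SI(KK(IS))
  →2  SIK

Term B:
  start: K(IK(KS))S
  →1  IK(KS)
  →2  K(KS)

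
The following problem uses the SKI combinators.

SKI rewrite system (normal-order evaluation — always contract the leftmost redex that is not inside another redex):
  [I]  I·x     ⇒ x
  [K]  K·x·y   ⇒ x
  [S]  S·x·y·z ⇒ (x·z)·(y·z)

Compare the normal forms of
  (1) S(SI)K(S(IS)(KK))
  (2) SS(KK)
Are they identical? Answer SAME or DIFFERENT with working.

Answer: SAME — A ⇓ SS(KK), B ⇓ SS(KK)

Working:
Term A:
  start: S(SI)K(S(IS)(KK))
  →1  SI(S(IS)(KK))(K(S(IS)(KK)))
  →2  I(K(S(IS)(KK)))(S(IS)(KK)(K(S(IS)(KK))))
  →3  K(S(IS)(KK))(S(IS)(KK)(K(S(IS)(KK))))
  →4  S(IS)(KK)
  →5  SS(KK)

Term B:
  start: SS(KK)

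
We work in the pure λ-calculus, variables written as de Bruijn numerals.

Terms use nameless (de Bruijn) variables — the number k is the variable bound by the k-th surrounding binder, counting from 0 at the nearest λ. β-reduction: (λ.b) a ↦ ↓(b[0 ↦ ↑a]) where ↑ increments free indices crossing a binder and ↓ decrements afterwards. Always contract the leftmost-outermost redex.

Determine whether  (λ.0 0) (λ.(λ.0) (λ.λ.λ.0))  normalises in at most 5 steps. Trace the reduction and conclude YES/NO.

Answer: YES — reaches normal form λ.λ.λ.0 in 3 ≤ 5 steps

Working:
  start: (λ.0 0) (λ.(λ.0) (λ.λ.λ.0))
  →1  (λ.(λ.0) (λ.λ.λ.0)) (λ.(λ.0) (λ.λ.λ.0))
  →2  (λ.0) (λ.λ.λ.0)
  →3  λ.λ.λ.0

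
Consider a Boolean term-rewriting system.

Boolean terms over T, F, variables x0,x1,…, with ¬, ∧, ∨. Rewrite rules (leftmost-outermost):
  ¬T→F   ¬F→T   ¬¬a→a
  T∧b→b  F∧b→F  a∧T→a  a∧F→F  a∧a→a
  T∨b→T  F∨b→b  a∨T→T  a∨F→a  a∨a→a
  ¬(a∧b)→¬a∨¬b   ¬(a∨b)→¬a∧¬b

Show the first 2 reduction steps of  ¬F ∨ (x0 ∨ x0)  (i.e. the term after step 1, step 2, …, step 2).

Answer: after 2 steps: T

Working:
  start: ¬F ∨ (x0 ∨ x0)
  [1] T ∨ (x0 ∨ x0)
  [2] T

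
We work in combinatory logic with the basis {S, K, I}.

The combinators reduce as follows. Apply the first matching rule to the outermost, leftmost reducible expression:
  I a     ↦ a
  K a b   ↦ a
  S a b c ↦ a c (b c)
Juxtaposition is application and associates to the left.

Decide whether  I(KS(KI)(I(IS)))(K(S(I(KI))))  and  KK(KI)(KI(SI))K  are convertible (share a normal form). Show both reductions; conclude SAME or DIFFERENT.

Term A:
  start: I(KS(KI)(I(IS)))(K(S(I(KI))))
  →1  KS(KI)(I(IS))(K(S(I(KI))))
  →2  S(I(IS))(K(S(I(KI))))
  →3  S(IS)(K(S(I(KI))))
  →4  SS(K(S(I(KI))))
  →5  SS(K(S(KI)))

Term B:
  start: KK(KI)(KI(SI))K
  →1  K(KI(SI))K
  →2  KI(SI)
  →3  I

Answer: DIFFERENT — A ⇓ SS(K(S(KI))), B ⇓ I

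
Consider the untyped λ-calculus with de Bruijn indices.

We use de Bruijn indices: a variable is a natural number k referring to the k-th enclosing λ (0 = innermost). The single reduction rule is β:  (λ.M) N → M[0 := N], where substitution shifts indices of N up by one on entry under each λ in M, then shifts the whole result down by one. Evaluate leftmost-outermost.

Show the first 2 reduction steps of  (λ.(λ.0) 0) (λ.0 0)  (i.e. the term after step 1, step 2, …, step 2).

Answer: after 2 steps: λ.0 0

Derivation:
  start: (λ.(λ.0) 0) (λ.0 0)
  →1  (λ.0) (λ.0 0)
  →2  λ.0 0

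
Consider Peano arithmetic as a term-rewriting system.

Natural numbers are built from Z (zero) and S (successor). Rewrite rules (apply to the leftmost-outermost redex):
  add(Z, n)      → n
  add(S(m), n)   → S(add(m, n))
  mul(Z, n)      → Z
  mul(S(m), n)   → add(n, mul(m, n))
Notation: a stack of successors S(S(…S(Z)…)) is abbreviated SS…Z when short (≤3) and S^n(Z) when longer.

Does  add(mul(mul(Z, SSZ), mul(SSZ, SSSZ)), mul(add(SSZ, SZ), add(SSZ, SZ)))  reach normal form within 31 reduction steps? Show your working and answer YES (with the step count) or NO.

Answer: YES — reaches normal form S^9(Z) in 31 ≤ 31 steps

Reduction:
  start: add(mul(mul(Z, SSZ), mul(SSZ, SSSZ)), mul(add(SSZ, SZ), add(SSZ, SZ)))
  step 1: add(mul(Z, mul(SSZ, SSSZ)), mul(add(SSZ, SZ), add(SSZ, SZ)))
  step 2: add(Z, mul(add(SSZ, SZ), add(SSZ, SZ)))
  step 3: mul(add(SSZ, SZ), add(SSZ, SZ))
  step 4: mul(S(add(SZ, SZ)), add(SSZ, SZ))
  step 5: add(add(SSZ, SZ), mul(add(SZ, SZ), add(SSZ, SZ)))
  step 6: add(S(add(SZ, SZ)), mul(add(SZ, SZ), add(SSZ, SZ)))
  step 7: S(add(add(SZ, SZ), mul(add(SZ, SZ), add(SSZ, SZ))))
  step 8: S(add(S(add(Z, SZ)), mul(add(SZ, SZ), add(SSZ, SZ))))
  step 9: S(S(add(add(Z, SZ), mul(add(SZ, SZ), add(SSZ, SZ)))))
  step 10: S(S(add(SZ, mul(add(SZ, SZ), add(SSZ, SZ)))))
  step 11: S(S(S(add(Z, mul(add(SZ, SZ), add(SSZ, SZ))))))
  step 12: S(S(S(mul(add(SZ, SZ), add(SSZ, SZ)))))
  step 13: S(S(S(mul(S(add(Z, SZ)), add(SSZ, SZ)))))
  step 14: S(S(S(add(add(SSZ, SZ), mul(add(Z, SZ), add(SSZ, SZ))))))
  step 15: S(S(S(add(S(add(SZ, SZ)), mul(add(Z, SZ), add(SSZ, SZ))))))
  step 16: S(S(S(S(add(add(SZ, SZ), mul(add(Z, SZ), add(SSZ, SZ)))))))
  step 17: S(S(S(S(add(S(add(Z, SZ)), mul(add(Z, SZ), add(SSZ, SZ)))))))
  step 18: S(S(S(S(S(add(add(Z, SZ), mul(add(Z, SZ), add(SSZ, SZ))))))))
  step 19: S(S(S(S(S(add(SZ, mul(add(Z, SZ), add(SSZ, SZ))))))))
  step 20: S(S(S(S(S(S(add(Z, mul(add(Z, SZ), add(SSZ, SZ)))))))))
  step 21: S(S(S(S(S(S(mul(add(Z, SZ), add(SSZ, SZ))))))))
  step 22: S(S(S(S(S(S(mul(SZ, add(SSZ, SZ))))))))
  step 23: S(S(S(S(S(S(add(add(SSZ, SZ), mul(Z, add(SSZ, SZ)))))))))
  step 24: S(S(S(S(S(S(add(S(add(SZ, SZ)), mul(Z, add(SSZ, SZ)))))))))
  step 25: S(S(S(S(S(S(S(add(add(SZ, SZ), mul(Z, add(SSZ, SZ))))))))))
  step 26: S(S(S(S(S(S(S(add(S(add(Z, SZ)), mul(Z, add(SSZ, SZ))))))))))
  step 27: S(S(S(S(S(S(S(S(add(add(Z, SZ), mul(Z, add(SSZ, SZ)))))))))))
  step 28: S(S(S(S(S(S(S(S(add(SZ, mul(Z, add(SSZ, SZ)))))))))))
  step 29: S(S(S(S(S(S(S(S(S(add(Z, mul(Z, add(SSZ, SZ))))))))))))
  step 30: S(S(S(S(S(S(S(S(S(mul(Z, add(SSZ, SZ)))))))))))
  step 31: S^9(Z)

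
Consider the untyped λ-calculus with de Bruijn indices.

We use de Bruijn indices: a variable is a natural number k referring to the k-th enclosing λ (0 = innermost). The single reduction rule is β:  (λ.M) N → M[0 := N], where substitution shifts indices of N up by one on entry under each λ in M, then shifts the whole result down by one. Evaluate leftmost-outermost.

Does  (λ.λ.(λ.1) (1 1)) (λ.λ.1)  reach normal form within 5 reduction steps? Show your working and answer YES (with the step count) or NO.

Answer: YES — reaches normal form λ.0 in 2 ≤ 5 steps

Derivation:
  start: (λ.λ.(λ.1) (1 1)) (λ.λ.1)
  step 1: λ.(λ.1) ((λ.λ.1) (λ.λ.1))
  step 2: λ.0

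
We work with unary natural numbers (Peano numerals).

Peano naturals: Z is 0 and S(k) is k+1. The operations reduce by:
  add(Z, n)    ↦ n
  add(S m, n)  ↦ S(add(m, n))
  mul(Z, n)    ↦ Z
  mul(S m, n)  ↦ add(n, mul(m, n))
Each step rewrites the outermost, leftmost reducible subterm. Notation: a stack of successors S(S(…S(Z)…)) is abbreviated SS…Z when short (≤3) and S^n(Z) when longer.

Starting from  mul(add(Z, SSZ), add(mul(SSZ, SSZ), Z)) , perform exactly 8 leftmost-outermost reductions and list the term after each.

  start: mul(add(Z, SSZ), add(mul(SSZ, SSZ), Z))
  →1  mul(SSZ, add(mul(SSZ, SSZ), Z))
  →2  add(add(mul(SSZ, SSZ), Z), mul(SZ, add(mul(SSZ, SSZ), Z)))
  →3  add(add(add(SSZ, mul(SZ, SSZ)), Z), mul(SZ, add(mul(SSZ, SSZ), Z)))
  →4  add(add(S(add(SZ, mul(SZ, SSZ))), Z), mul(SZ, add(mul(SSZ, SSZ), Z)))
  →5  add(S(add(add(SZ, mul(SZ, SSZ)), Z)), mul(SZ, add(mul(SSZ, SSZ), Z)))
  →6  S(add(add(add(SZ, mul(SZ, SSZ)), Z), mul(SZ, add(mul(SSZ, SSZ), Z))))
  →7  S(add(add(S(add(Z, mul(SZ, SSZ))), Z), mul(SZ, add(mul(SSZ, SSZ), Z))))
  →8  S(add(S(add(add(Z, mul(SZ, SSZ)), Z)), mul(SZ, add(mul(SSZ, SSZ), Z))))

Answer: after 8 steps: S(add(S(add(add(Z, mul(SZ, SSZ)), Z)), mul(SZ, add(mul(SSZ, SSZ), Z))))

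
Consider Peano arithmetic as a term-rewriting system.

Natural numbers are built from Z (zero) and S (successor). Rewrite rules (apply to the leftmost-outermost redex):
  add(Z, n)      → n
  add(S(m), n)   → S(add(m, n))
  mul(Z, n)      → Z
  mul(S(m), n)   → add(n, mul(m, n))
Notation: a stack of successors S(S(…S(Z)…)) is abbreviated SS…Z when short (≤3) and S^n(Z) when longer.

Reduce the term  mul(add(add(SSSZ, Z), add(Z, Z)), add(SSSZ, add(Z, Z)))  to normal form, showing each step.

Answer: normal form = S^9(Z)  (in 40 steps)

Reduction:
  start: mul(add(add(SSSZ, Z), add(Z, Z)), add(SSSZ, add(Z, Z)))
  step 1: mul(add(S(add(SSZ, Z)), add(Z, Z)), add(SSSZ, add(Z, Z)))
  step 2: mul(S(add(add(SSZ, Z), add(Z, Z))), add(SSSZ, add(Z, Z)))
  step 3: add(add(SSSZ, add(Z, Z)), mul(add(add(SSZ, Z), add(Z, Z)), add(SSSZ, add(Z, Z))))
  step 4: add(S(add(SSZ, add(Z, Z))), mul(add(add(SSZ, Z), add(Z, Z)), add(SSSZ, add(Z, Z))))
  step 5: S(add(add(SSZ, add(Z, Z)), mul(add(add(SSZ, Z), add(Z, Z)), add(SSSZ, add(Z, Z)))))
  step 6: S(add(S(add(SZ, add(Z, Z))), mul(add(add(SSZ, Z), add(Z, Z)), add(SSSZ, add(Z, Z)))))
  step 7: S(S(add(add(SZ, add(Z, Z)), mul(add(add(SSZ, Z), add(Z, Z)), add(SSSZ, add(Z, Z))))))
  step 8: S(S(add(S(add(Z, add(Z, Z))), mul(add(add(SSZ, Z), add(Z, Z)), add(SSSZ, add(Z, Z))))))
  step 9: S(S(S(add(add(Z, add(Z, Z)), mul(add(add(SSZ, Z), add(Z, Z)), add(SSSZ, add(Z, Z)))))))
  step 10: S(S(S(add(add(Z, Z), mul(add(add(SSZ, Z), add(Z, Z)), add(SSSZ, add(Z, Z)))))))
  step 11: S(S(S(add(Z, mul(add(add(SSZ, Z), add(Z, Z)), add(SSSZ, add(Z, Z)))))))
  step 12: S(S(S(mul(add(add(SSZ, Z), add(Z, Z)), add(SSSZ, add(Z, Z))))))
  step 13: S(S(S(mul(add(S(add(SZ, Z)), add(Z, Z)), add(SSSZ, add(Z, Z))))))
  step 14: S(S(S(mul(S(add(add(SZ, Z), add(Z, Z))), add(SSSZ, add(Z, Z))))))
  step 15: S(S(S(add(add(SSSZ, add(Z, Z)), mul(add(add(SZ, Z), add(Z, Z)), add(SSSZ, add(Z, Z)))))))
  step 16: S(S(S(add(S(add(SSZ, add(Z, Z))), mul(add(add(SZ, Z), add(Z, Z)), add(SSSZ, add(Z, Z)))))))
  step 17: S(S(S(S(add(add(SSZ, add(Z, Z)), mul(add(add(SZ, Z), add(Z, Z)), add(SSSZ, add(Z, Z))))))))
  step 18: S(S(S(S(add(S(add(SZ, add(Z, Z))), mul(add(add(SZ, Z), add(Z, Z)), add(SSSZ, add(Z, Z))))))))
  step 19: S(S(S(S(S(add(add(SZ, add(Z, Z)), mul(add(add(SZ, Z), add(Z, Z)), add(SSSZ, add(Z, Z)))))))))
  step 20: S(S(S(S(S(add(S(add(Z, add(Z, Z))), mul(add(add(SZ, Z), add(Z, Z)), add(SSSZ, add(Z, Z)))))))))
  step 21: S(S(S(S(S(S(add(add(Z, add(Z, Z)), mul(add(add(SZ, Z), add(Z, Z)), add(SSSZ, add(Z, Z))))))))))
  step 22: S(S(S(S(S(S(add(add(Z, Z), mul(add(add(SZ, Z), add(Z, Z)), add(SSSZ, add(Z, Z))))))))))
  step 23: S(S(S(S(S(S(add(Z, mul(add(add(SZ, Z), add(Z, Z)), add(SSSZ, add(Z, Z))))))))))
  step 24: S(S(S(S(S(S(mul(add(add(SZ, Z), add(Z, Z)), add(SSSZ, add(Z, Z)))))))))
  step 25: S(S(S(S(S(S(mul(add(S(add(Z, Z)), add(Z, Z)), add(SSSZ, add(Z, Z)))))))))
  step 26: S(S(S(S(S(S(mul(S(add(add(Z, Z), add(Z, Z))), add(SSSZ, add(Z, Z)))))))))
  step 27: S(S(S(S(S(S(add(add(SSSZ, add(Z, Z)), mul(add(add(Z, Z), add(Z, Z)), add(SSSZ, add(Z, Z))))))))))
  step 28: S(S(S(S(S(S(add(S(add(SSZ, add(Z, Z))), mul(add(add(Z, Z), add(Z, Z)), add(SSSZ, add(Z, Z))))))))))
  step 29: S(S(S(S(S(S(S(add(add(SSZ, add(Z, Z)), mul(add(add(Z, Z), add(Z, Z)), add(SSSZ, add(Z, Z)))))))))))
  step 30: S(S(S(S(S(S(S(add(S(add(SZ, add(Z, Z))), mul(add(add(Z, Z), add(Z, Z)), add(SSSZ, add(Z, Z)))))))))))
  step 31: S(S(S(S(S(S(S(S(add(add(SZ, add(Z, Z)), mul(add(add(Z, Z), add(Z, Z)), add(SSSZ, add(Z, Z))))))))))))
  step 32: S(S(S(S(S(S(S(S(add(S(add(Z, add(Z, Z))), mul(add(add(Z, Z), add(Z, Z)), add(SSSZ, add(Z, Z))))))))))))
  step 33: S(S(S(S(S(S(S(S(S(add(add(Z, add(Z, Z)), mul(add(add(Z, Z), add(Z, Z)), add(SSSZ, add(Z, Z)))))))))))))
  step 34: S(S(S(S(S(S(S(S(S(add(add(Z, Z), mul(add(add(Z, Z), add(Z, Z)), add(SSSZ, add(Z, Z)))))))))))))
  step 35: S(S(S(S(S(S(S(S(S(add(Z, mul(add(add(Z, Z), add(Z, Z)), add(SSSZ, add(Z, Z)))))))))))))
  step 36: S(S(S(S(S(S(S(S(S(mul(add(add(Z, Z), add(Z, Z)), add(SSSZ, add(Z, Z))))))))))))
  step 37: S(S(S(S(S(S(S(S(S(mul(add(Z, add(Z, Z)), add(SSSZ, add(Z, Z))))))))))))
  step 38: S(S(S(S(S(S(S(S(S(mul(add(Z, Z), add(SSSZ, add(Z, Z))))))))))))
  step 39: S(S(S(S(S(S(S(S(S(mul(Z, add(SSSZ, add(Z, Z))))))))))))
  step 40: S^9(Z)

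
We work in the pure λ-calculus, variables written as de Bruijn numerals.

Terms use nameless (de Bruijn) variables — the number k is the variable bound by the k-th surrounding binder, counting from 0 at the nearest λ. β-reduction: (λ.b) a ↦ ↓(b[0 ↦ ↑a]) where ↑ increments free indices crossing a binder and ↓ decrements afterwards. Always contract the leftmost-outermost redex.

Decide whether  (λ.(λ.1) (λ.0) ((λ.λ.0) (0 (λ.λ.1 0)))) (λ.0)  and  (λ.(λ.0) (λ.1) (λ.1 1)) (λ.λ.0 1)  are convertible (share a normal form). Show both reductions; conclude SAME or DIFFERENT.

Term A:
  start: (λ.(λ.1) (λ.0) ((λ.λ.0) (0 (λ.λ.1 0)))) (λ.0)
  →1  (λ.λ.0) (λ.0) ((λ.λ.0) ((λ.0) (λ.λ.1 0)))
  →2  (λ.0) ((λ.λ.0) ((λ.0) (λ.λ.1 0)))
  →3  (λ.λ.0) ((λ.0) (λ.λ.1 0))
  →4  λ.0

Term B:
  start: (λ.(λ.0) (λ.1) (λ.1 1)) (λ.λ.0 1)
  →1  (λ.0) (λ.λ.λ.0 1) (λ.(λ.λ.0 1) (λ.λ.0 1))
  →2  (λ.λ.λ.0 1) (λ.(λ.λ.0 1) (λ.λ.0 1))
  →3  λ.λ.0 1

Answer: DIFFERENT — A ⇓ λ.0, B ⇓ λ.λ.0 1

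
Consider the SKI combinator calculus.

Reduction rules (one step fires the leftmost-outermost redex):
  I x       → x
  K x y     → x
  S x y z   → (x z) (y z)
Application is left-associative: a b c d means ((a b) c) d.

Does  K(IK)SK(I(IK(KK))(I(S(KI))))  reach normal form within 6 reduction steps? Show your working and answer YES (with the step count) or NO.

  start: K(IK)SK(I(IK(KK))(I(S(KI))))
  →1  IKK(I(IK(KK))(I(S(KI))))
  →2  KK(I(IK(KK))(I(S(KI))))
  →3  K

Answer: YES — reaches normal form K in 3 ≤ 6 steps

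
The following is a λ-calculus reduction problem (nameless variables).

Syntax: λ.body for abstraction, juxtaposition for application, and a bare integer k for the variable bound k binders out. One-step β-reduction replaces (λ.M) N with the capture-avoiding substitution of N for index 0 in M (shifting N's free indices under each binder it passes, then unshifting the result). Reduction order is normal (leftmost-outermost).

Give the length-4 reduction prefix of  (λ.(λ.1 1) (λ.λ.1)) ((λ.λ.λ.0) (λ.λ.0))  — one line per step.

  start: (λ.(λ.1 1) (λ.λ.1)) ((λ.λ.λ.0) (λ.λ.0))
  step 1: (λ.(λ.λ.λ.0) (λ.λ.0) ((λ.λ.λ.0) (λ.λ.0))) (λ.λ.1)
  step 2: (λ.λ.λ.0) (λ.λ.0) ((λ.λ.λ.0) (λ.λ.0))
  step 3: (λ.λ.0) ((λ.λ.λ.0) (λ.λ.0))
  step 4: λ.0

Answer: after 4 steps: λ.0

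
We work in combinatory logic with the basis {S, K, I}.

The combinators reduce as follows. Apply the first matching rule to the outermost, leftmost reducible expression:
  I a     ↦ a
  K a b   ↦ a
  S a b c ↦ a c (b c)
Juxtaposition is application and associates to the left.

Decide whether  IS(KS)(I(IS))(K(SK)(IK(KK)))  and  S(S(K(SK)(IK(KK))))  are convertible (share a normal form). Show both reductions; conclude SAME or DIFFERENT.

Term A:
  start: IS(KS)(I(IS))(K(SK)(IK(KK)))
  step 1: S(KS)(I(IS))(K(SK)(IK(KK)))
  step 2: KS(K(SK)(IK(KK)))(I(IS)(K(SK)(IK(KK))))
  step 3: S(I(IS)(K(SK)(IK(KK))))
  step 4: S(IS(K(SK)(IK(KK))))
  step 5: S(S(K(SK)(IK(KK))))
  step 6: S(S(SK))

Term B:
  start: S(S(K(SK)(IK(KK))))
  step 1: S(S(SK))

Answer: SAME — A ⇓ S(S(SK)), B ⇓ S(S(SK))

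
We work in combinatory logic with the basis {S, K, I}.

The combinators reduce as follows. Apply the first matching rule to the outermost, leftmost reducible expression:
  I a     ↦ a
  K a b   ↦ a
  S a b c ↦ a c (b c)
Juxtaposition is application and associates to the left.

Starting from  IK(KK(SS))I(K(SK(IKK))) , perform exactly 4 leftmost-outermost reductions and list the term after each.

  start: IK(KK(SS))I(K(SK(IKK)))
  [1] K(KK(SS))I(K(SK(IKK)))
  [2] KK(SS)(K(SK(IKK)))
  [3] K(K(SK(IKK)))
  [4] K(K(SK(KK)))

Answer: after 4 steps: K(K(SK(KK)))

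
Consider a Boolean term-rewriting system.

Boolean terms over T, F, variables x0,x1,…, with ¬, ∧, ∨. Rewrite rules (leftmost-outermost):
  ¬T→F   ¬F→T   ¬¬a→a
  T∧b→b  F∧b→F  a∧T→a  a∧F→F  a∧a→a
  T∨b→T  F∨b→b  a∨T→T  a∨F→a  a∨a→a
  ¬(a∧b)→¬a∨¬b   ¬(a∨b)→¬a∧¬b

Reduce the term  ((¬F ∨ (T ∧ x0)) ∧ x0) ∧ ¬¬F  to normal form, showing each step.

Answer: normal form = F  (in 5 steps)

Derivation:
  start: ((¬F ∨ (T ∧ x0)) ∧ x0) ∧ ¬¬F
  [1] ((T ∨ (T ∧ x0)) ∧ x0) ∧ ¬¬F
  [2] (T ∧ x0) ∧ ¬¬F
  [3] x0 ∧ ¬¬F
  [4] x0 ∧ F
  [5] F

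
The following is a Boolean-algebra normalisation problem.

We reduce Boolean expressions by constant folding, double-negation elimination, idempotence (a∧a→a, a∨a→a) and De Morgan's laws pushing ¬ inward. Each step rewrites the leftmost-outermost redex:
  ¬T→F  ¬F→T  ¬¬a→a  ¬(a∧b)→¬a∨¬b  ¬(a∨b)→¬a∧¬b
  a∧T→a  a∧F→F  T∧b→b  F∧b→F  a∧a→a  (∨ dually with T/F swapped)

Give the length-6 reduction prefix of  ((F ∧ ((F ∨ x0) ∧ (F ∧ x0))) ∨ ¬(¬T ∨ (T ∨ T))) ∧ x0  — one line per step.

Answer: after 6 steps: (¬T ∧ ¬T) ∧ x0

Reduction:
  start: ((F ∧ ((F ∨ x0) ∧ (F ∧ x0))) ∨ ¬(¬T ∨ (T ∨ T))) ∧ x0
  [1] (F ∨ ¬(¬T ∨ (T ∨ T))) ∧ x0
  [2] ¬(¬T ∨ (T ∨ T)) ∧ x0
  [3] (¬¬T ∧ ¬(T ∨ T)) ∧ x0
  [4] (T ∧ ¬(T ∨ T)) ∧ x0
  [5] ¬(T ∨ T) ∧ x0
  [6] (¬T ∧ ¬T) ∧ x0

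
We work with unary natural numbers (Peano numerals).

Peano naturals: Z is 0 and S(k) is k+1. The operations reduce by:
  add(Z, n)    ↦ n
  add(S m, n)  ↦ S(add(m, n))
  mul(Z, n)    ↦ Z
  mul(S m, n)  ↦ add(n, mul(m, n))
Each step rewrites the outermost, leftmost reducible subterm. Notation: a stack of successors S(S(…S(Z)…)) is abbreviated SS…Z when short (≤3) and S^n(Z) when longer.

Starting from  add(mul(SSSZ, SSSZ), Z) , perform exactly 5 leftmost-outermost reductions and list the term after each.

  start: add(mul(SSSZ, SSSZ), Z)
  →1  add(add(SSSZ, mul(SSZ, SSSZ)), Z)
  →2  add(S(add(SSZ, mul(SSZ, SSSZ))), Z)
  →3  S(add(add(SSZ, mul(SSZ, SSSZ)), Z))
  →4  S(add(S(add(SZ, mul(SSZ, SSSZ))), Z))
  →5  S(S(add(add(SZ, mul(SSZ, SSSZ)), Z)))

Answer: after 5 steps: S(S(add(add(SZ, mul(SSZ, SSSZ)), Z)))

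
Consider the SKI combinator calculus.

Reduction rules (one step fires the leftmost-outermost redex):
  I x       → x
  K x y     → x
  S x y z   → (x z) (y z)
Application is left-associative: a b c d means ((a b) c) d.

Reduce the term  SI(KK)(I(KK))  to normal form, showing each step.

  start: SI(KK)(I(KK))
  →1  I(I(KK))(KK(I(KK)))
  →2  I(KK)(KK(I(KK)))
  →3  KK(KK(I(KK)))
  →4  K

Answer: normal form = K  (in 4 steps)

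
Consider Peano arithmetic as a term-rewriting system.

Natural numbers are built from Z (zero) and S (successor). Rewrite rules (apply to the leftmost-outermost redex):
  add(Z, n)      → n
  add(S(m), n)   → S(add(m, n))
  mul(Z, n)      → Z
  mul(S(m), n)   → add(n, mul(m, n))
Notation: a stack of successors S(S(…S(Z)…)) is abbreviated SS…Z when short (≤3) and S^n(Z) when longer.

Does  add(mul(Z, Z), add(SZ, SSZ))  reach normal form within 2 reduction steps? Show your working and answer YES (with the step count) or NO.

Answer: NO — after 2 steps the term is add(SZ, SSZ), not yet normal

Reduction:
  start: add(mul(Z, Z), add(SZ, SSZ))
  →1  add(Z, add(SZ, SSZ))
  →2  add(SZ, SSZ)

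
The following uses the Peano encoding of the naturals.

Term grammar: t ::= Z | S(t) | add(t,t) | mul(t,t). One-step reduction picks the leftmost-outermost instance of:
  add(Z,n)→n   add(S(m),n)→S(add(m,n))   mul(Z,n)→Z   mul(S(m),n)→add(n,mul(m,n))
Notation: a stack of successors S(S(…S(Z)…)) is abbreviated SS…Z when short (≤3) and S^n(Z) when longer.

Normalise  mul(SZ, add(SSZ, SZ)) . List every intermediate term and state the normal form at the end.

  start: mul(SZ, add(SSZ, SZ))
  [1] add(add(SSZ, SZ), mul(Z, add(SSZ, SZ)))
  [2] add(S(add(SZ, SZ)), mul(Z, add(SSZ, SZ)))
  [3] S(add(add(SZ, SZ), mul(Z, add(SSZ, SZ))))
  [4] S(add(S(add(Z, SZ)), mul(Z, add(SSZ, SZ))))
  [5] S(S(add(add(Z, SZ), mul(Z, add(SSZ, SZ)))))
  [6] S(S(add(SZ, mul(Z, add(SSZ, SZ)))))
  [7] S(S(S(add(Z, mul(Z, add(SSZ, SZ))))))
  [8] S(S(S(mul(Z, add(SSZ, SZ)))))
  [9] SSSZ

Answer: normal form = SSSZ  (in 9 steps)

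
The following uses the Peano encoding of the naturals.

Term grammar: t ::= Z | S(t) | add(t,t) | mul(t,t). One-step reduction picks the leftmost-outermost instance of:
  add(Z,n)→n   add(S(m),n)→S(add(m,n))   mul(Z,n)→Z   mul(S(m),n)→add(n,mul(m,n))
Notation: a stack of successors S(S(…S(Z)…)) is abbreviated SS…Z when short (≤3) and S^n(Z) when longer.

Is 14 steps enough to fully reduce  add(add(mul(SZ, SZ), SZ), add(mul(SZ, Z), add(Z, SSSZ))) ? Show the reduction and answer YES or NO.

Answer: YES — reaches normal form S^5(Z) in 14 ≤ 14 steps

Reduction:
  start: add(add(mul(SZ, SZ), SZ), add(mul(SZ, Z), add(Z, SSSZ)))
  [1] add(add(add(SZ, mul(Z, SZ)), SZ), add(mul(SZ, Z), add(Z, SSSZ)))
  [2] add(add(S(add(Z, mul(Z, SZ))), SZ), add(mul(SZ, Z), add(Z, SSSZ)))
  [3] add(S(add(add(Z, mul(Z, SZ)), SZ)), add(mul(SZ, Z), add(Z, SSSZ)))
  [4] S(add(add(add(Z, mul(Z, SZ)), SZ), add(mul(SZ, Z), add(Z, SSSZ))))
  [5] S(add(add(mul(Z, SZ), SZ), add(mul(SZ, Z), add(Z, SSSZ))))
  [6] S(add(add(Z, SZ), add(mul(SZ, Z), add(Z, SSSZ))))
  [7] S(add(SZ, add(mul(SZ, Z), add(Z, SSSZ))))
  [8] S(S(add(Z, add(mul(SZ, Z), add(Z, SSSZ)))))
  [9] S(S(add(mul(SZ, Z), add(Z, SSSZ))))
  [10] S(S(add(add(Z, mul(Z, Z)), add(Z, SSSZ))))
  [11] S(S(add(mul(Z, Z), add(Z, SSSZ))))
  [12] S(S(add(Z, add(Z, SSSZ))))
  [13] S(S(add(Z, SSSZ)))
  [14] S^5(Z)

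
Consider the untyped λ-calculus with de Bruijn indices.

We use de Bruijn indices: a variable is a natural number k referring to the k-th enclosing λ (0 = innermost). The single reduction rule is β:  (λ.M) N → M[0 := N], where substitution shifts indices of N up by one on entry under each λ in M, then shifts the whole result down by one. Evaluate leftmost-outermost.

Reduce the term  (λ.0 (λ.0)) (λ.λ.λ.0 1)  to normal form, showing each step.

Answer: normal form = λ.λ.0 1  (in 2 steps)

Reduction:
  start: (λ.0 (λ.0)) (λ.λ.λ.0 1)
  →1  (λ.λ.λ.0 1) (λ.0)
  →2  λ.λ.0 1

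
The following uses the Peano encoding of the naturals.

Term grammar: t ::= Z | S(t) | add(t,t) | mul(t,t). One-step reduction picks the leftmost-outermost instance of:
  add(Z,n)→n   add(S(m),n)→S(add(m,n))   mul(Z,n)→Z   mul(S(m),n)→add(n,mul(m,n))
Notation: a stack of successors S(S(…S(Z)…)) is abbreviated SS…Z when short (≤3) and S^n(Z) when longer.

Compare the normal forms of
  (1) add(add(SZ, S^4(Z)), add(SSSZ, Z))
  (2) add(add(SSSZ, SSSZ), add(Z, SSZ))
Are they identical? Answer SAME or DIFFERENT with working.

Answer: SAME — A ⇓ S^8(Z), B ⇓ S^8(Z)

Working:
Term A:
  start: add(add(SZ, S^4(Z)), add(SSSZ, Z))
  [1] add(S(add(Z, S^4(Z))), add(SSSZ, Z))
  [2] S(add(add(Z, S^4(Z)), add(SSSZ, Z)))
  [3] S(add(S^4(Z), add(SSSZ, Z)))
  [4] S(S(add(SSSZ, add(SSSZ, Z))))
  [5] S(S(S(add(SSZ, add(SSSZ, Z)))))
  [6] S(S(S(S(add(SZ, add(SSSZ, Z))))))
  [7] S(S(S(S(S(add(Z, add(SSSZ, Z)))))))
  [8] S(S(S(S(S(add(SSSZ, Z))))))
  [9] S(S(S(S(S(S(add(SSZ, Z)))))))
  [10] S(S(S(S(S(S(S(add(SZ, Z))))))))
  [11] S(S(S(S(S(S(S(S(add(Z, Z)))))))))
  [12] S^8(Z)

Term B:
  start: add(add(SSSZ, SSSZ), add(Z, SSZ))
  [1] add(S(add(SSZ, SSSZ)), add(Z, SSZ))
  [2] S(add(add(SSZ, SSSZ), add(Z, SSZ)))
  [3] S(add(S(add(SZ, SSSZ)), add(Z, SSZ)))
  [4] S(S(add(add(SZ, SSSZ), add(Z, SSZ))))
  [5] S(S(add(S(add(Z, SSSZ)), add(Z, SSZ))))
  [6] S(S(S(add(add(Z, SSSZ), add(Z, SSZ)))))
  [7] S(S(S(add(SSSZ, add(Z, SSZ)))))
  [8] S(S(S(S(add(SSZ, add(Z, SSZ))))))
  [9] S(S(S(S(S(add(SZ, add(Z, SSZ)))))))
  [10] S(S(S(S(S(S(add(Z, add(Z, SSZ))))))))
  [11] S(S(S(S(S(S(add(Z, SSZ)))))))
  [12] S^8(Z)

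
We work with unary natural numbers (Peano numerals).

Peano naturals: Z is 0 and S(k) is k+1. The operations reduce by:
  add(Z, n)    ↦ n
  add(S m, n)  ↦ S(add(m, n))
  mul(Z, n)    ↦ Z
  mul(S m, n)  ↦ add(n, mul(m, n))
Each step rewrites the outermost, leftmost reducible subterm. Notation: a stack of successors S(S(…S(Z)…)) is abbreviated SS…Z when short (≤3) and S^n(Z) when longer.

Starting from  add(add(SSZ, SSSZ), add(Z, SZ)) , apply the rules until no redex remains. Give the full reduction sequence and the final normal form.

  start: add(add(SSZ, SSSZ), add(Z, SZ))
  →1  add(S(add(SZ, SSSZ)), add(Z, SZ))
  →2  S(add(add(SZ, SSSZ), add(Z, SZ)))
  →3  S(add(S(add(Z, SSSZ)), add(Z, SZ)))
  →4  S(S(add(add(Z, SSSZ), add(Z, SZ))))
  →5  S(S(add(SSSZ, add(Z, SZ))))
  →6  S(S(S(add(SSZ, add(Z, SZ)))))
  →7  S(S(S(S(add(SZ, add(Z, SZ))))))
  →8  S(S(S(S(S(add(Z, add(Z, SZ)))))))
  →9  S(S(S(S(S(add(Z, SZ))))))
  →10  S^6(Z)

Answer: normal form = S^6(Z)  (in 10 steps)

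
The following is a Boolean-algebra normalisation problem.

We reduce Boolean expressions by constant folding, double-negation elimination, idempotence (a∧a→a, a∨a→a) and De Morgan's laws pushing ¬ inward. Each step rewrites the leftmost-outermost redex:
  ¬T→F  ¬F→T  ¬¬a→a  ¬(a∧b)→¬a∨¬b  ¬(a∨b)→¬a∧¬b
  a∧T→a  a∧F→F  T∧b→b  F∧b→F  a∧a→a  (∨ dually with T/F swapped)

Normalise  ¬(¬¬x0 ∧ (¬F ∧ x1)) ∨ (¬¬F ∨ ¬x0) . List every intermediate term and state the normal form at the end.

Answer: normal form = (¬x0 ∨ ¬x1) ∨ ¬x0  (in 7 steps)

Working:
  start: ¬(¬¬x0 ∧ (¬F ∧ x1)) ∨ (¬¬F ∨ ¬x0)
  [1] (¬¬¬x0 ∨ ¬(¬F ∧ x1)) ∨ (¬¬F ∨ ¬x0)
  [2] (¬x0 ∨ ¬(¬F ∧ x1)) ∨ (¬¬F ∨ ¬x0)
  [3] (¬x0 ∨ (¬¬F ∨ ¬x1)) ∨ (¬¬F ∨ ¬x0)
  [4] (¬x0 ∨ (F ∨ ¬x1)) ∨ (¬¬F ∨ ¬x0)
  [5] (¬x0 ∨ ¬x1) ∨ (¬¬F ∨ ¬x0)
  [6] (¬x0 ∨ ¬x1) ∨ (F ∨ ¬x0)
  [7] (¬x0 ∨ ¬x1) ∨ ¬x0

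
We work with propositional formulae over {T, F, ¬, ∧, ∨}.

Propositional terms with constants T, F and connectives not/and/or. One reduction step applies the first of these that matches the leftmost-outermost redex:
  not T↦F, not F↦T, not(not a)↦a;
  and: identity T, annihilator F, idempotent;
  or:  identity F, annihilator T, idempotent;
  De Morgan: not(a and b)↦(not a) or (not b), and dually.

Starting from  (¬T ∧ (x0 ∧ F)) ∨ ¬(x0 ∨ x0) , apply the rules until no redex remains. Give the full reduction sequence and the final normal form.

  start: (¬T ∧ (x0 ∧ F)) ∨ ¬(x0 ∨ x0)
  →1  (F ∧ (x0 ∧ F)) ∨ ¬(x0 ∨ x0)
  →2  F ∨ ¬(x0 ∨ x0)
  →3  ¬(x0 ∨ x0)
  →4  ¬x0 ∧ ¬x0
  →5  ¬x0

Answer: normal form = ¬x0  (in 5 steps)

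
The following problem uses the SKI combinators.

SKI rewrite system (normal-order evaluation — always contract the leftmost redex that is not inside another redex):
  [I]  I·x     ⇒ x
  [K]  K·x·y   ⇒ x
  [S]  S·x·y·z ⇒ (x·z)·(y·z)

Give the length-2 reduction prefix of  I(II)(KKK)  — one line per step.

  start: I(II)(KKK)
  →1  II(KKK)
  →2  I(KKK)

Answer: after 2 steps: I(KKK)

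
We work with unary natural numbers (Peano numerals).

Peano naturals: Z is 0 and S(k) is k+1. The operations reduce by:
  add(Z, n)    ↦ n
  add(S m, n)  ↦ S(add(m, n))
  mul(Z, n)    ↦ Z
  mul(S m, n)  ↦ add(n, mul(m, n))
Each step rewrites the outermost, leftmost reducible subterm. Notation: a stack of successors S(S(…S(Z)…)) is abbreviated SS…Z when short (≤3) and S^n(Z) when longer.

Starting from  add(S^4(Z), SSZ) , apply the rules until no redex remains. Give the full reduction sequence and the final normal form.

Answer: normal form = S^6(Z)  (in 5 steps)

Derivation:
  start: add(S^4(Z), SSZ)
  step 1: S(add(SSSZ, SSZ))
  step 2: S(S(add(SSZ, SSZ)))
  step 3: S(S(S(add(SZ, SSZ))))
  step 4: S(S(S(S(add(Z, SSZ)))))
  step 5: S^6(Z)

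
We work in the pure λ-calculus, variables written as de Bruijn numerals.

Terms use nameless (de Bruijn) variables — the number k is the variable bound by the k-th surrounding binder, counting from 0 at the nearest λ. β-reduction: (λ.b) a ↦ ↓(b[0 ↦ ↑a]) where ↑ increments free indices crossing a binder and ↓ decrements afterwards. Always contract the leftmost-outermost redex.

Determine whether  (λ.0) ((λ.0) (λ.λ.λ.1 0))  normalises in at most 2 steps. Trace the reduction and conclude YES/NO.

  start: (λ.0) ((λ.0) (λ.λ.λ.1 0))
  [1] (λ.0) (λ.λ.λ.1 0)
  [2] λ.λ.λ.1 0

Answer: YES — reaches normal form λ.λ.λ.1 0 in 2 ≤ 2 steps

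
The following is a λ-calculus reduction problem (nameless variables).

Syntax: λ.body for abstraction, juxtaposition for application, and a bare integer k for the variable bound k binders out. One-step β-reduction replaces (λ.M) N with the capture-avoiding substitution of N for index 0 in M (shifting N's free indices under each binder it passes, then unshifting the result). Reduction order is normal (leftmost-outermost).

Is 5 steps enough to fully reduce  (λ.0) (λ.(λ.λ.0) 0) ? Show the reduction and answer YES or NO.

Answer: YES — reaches normal form λ.λ.0 in 2 ≤ 5 steps

Reduction:
  start: (λ.0) (λ.(λ.λ.0) 0)
  [1] λ.(λ.λ.0) 0
  [2] λ.λ.0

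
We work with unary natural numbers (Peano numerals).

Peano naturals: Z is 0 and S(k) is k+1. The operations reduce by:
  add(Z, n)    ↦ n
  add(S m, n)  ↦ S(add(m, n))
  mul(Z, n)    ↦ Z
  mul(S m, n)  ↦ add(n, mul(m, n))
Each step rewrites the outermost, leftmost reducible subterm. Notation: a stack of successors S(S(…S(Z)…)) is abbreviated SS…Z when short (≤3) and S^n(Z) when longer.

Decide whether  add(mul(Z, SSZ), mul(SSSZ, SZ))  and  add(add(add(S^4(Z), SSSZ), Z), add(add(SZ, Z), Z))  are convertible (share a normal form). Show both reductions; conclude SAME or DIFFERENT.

Answer: DIFFERENT — A ⇓ SSSZ, B ⇓ S^8(Z)

Reduction:
Term A:
  start: add(mul(Z, SSZ), mul(SSSZ, SZ))
  [1] add(Z, mul(SSSZ, SZ))
  [2] mul(SSSZ, SZ)
  [3] add(SZ, mul(SSZ, SZ))
  [4] S(add(Z, mul(SSZ, SZ)))
  [5] S(mul(SSZ, SZ))
  [6] S(add(SZ, mul(SZ, SZ)))
  [7] S(S(add(Z, mul(SZ, SZ))))
  [8] S(S(mul(SZ, SZ)))
  [9] S(S(add(SZ, mul(Z, SZ))))
  [10] S(S(S(add(Z, mul(Z, SZ)))))
  [11] S(S(S(mul(Z, SZ))))
  [12] SSSZ

Term B:
  start: add(add(add(S^4(Z), SSSZ), Z), add(add(SZ, Z), Z))
  [1] add(add(S(add(SSSZ, SSSZ)), Z), add(add(SZ, Z), Z))
  [2] add(S(add(add(SSSZ, SSSZ), Z)), add(add(SZ, Z), Z))
  [3] S(add(add(add(SSSZ, SSSZ), Z), add(add(SZ, Z), Z)))
  [4] S(add(add(S(add(SSZ, SSSZ)), Z), add(add(SZ, Z), Z)))
  [5] S(add(S(add(add(SSZ, SSSZ), Z)), add(add(SZ, Z), Z)))
  [6] S(S(add(add(add(SSZ, SSSZ), Z), add(add(SZ, Z), Z))))
  [7] S(S(add(add(S(add(SZ, SSSZ)), Z), add(add(SZ, Z), Z))))
  [8] S(S(add(S(add(add(SZ, SSSZ), Z)), add(add(SZ, Z), Z))))
  [9] S(S(S(add(add(add(SZ, SSSZ), Z), add(add(SZ, Z), Z)))))
  [10] S(S(S(add(add(S(add(Z, SSSZ)), Z), add(add(SZ, Z), Z)))))
  [11] S(S(S(add(S(add(add(Z, SSSZ), Z)), add(add(SZ, Z), Z)))))
  [12] S(S(S(S(add(add(add(Z, SSSZ), Z), add(add(SZ, Z), Z))))))
  [13] S(S(S(S(add(add(SSSZ, Z), add(add(SZ, Z), Z))))))
  [14] S(S(S(S(add(S(add(SSZ, Z)), add(add(SZ, Z), Z))))))
  [15] S(S(S(S(S(add(add(SSZ, Z), add(add(SZ, Z), Z)))))))
  [16] S(S(S(S(S(add(S(add(SZ, Z)), add(add(SZ, Z), Z)))))))
  [17] S(S(S(S(S(S(add(add(SZ, Z), add(add(SZ, Z), Z))))))))
  [18] S(S(S(S(S(S(add(S(add(Z, Z)), add(add(SZ, Z), Z))))))))
  [19] S(S(S(S(S(S(S(add(add(Z, Z), add(add(SZ, Z), Z)))))))))
  [20] S(S(S(S(S(S(S(add(Z, add(add(SZ, Z), Z)))))))))
  [21] S(S(S(S(S(S(S(add(add(SZ, Z), Z))))))))
  [22] S(S(S(S(S(S(S(add(S(add(Z, Z)), Z))))))))
  [23] S(S(S(S(S(S(S(S(add(add(Z, Z), Z)))))))))
  [24] S(S(S(S(S(S(S(S(add(Z, Z)))))))))
  [25] S^8(Z)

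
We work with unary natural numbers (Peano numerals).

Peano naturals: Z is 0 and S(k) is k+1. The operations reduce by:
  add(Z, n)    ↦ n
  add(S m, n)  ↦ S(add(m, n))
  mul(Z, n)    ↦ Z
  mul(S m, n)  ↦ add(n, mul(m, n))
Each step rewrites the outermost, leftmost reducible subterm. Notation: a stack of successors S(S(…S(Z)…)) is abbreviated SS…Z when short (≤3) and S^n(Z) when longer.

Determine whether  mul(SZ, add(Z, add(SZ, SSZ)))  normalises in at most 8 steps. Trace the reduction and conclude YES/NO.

  start: mul(SZ, add(Z, add(SZ, SSZ)))
  [1] add(add(Z, add(SZ, SSZ)), mul(Z, add(Z, add(SZ, SSZ))))
  [2] add(add(SZ, SSZ), mul(Z, add(Z, add(SZ, SSZ))))
  [3] add(S(add(Z, SSZ)), mul(Z, add(Z, add(SZ, SSZ))))
  [4] S(add(add(Z, SSZ), mul(Z, add(Z, add(SZ, SSZ)))))
  [5] S(add(SSZ, mul(Z, add(Z, add(SZ, SSZ)))))
  [6] S(S(add(SZ, mul(Z, add(Z, add(SZ, SSZ))))))
  [7] S(S(S(add(Z, mul(Z, add(Z, add(SZ, SSZ)))))))
  [8] S(S(S(mul(Z, add(Z, add(SZ, SSZ))))))

Answer: NO — after 8 steps the term is S(S(S(mul(Z, add(Z, add(SZ, SSZ)))))), not yet normal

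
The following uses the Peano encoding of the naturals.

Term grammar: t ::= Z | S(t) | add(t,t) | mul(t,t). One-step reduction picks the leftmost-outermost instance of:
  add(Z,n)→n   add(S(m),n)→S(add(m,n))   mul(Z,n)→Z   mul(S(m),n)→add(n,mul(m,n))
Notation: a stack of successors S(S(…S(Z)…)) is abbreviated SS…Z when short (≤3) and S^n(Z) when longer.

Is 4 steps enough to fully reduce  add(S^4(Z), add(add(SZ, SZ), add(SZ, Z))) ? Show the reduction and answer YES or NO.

Answer: NO — after 4 steps the term is S(S(S(S(add(Z, add(add(SZ, SZ), add(SZ, Z))))))), not yet normal

Reduction:
  start: add(S^4(Z), add(add(SZ, SZ), add(SZ, Z)))
  [1] S(add(SSSZ, add(add(SZ, SZ), add(SZ, Z))))
  [2] S(S(add(SSZ, add(add(SZ, SZ), add(SZ, Z)))))
  [3] S(S(S(add(SZ, add(add(SZ, SZ), add(SZ, Z))))))
  [4] S(S(S(S(add(Z, add(add(SZ, SZ), add(SZ, Z)))))))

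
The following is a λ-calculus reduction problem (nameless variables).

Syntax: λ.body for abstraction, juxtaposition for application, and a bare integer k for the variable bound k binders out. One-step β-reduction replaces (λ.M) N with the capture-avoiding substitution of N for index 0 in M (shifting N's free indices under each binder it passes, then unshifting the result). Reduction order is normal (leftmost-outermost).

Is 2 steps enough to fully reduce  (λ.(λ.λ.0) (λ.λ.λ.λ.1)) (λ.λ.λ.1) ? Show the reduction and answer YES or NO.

Answer: YES — reaches normal form λ.0 in 2 ≤ 2 steps

Derivation:
  start: (λ.(λ.λ.0) (λ.λ.λ.λ.1)) (λ.λ.λ.1)
  step 1: (λ.λ.0) (λ.λ.λ.λ.1)
  step 2: λ.0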